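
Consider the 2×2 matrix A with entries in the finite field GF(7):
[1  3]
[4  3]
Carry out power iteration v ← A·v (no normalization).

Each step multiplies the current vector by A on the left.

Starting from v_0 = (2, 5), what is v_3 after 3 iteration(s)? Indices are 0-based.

v_3 = (0, 6)

v_0 = (2, 5).
v_1 = A·v_0 = (3, 2).
v_2 = A·v_1 = (2, 4).
v_3 = A·v_2 = (0, 6).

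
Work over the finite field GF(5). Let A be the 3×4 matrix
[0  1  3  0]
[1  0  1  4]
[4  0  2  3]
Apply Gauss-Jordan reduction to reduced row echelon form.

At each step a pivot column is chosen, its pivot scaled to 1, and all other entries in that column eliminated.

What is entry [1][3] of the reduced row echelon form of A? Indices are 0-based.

M[1][3] = 3

pivot(0,0): swap R0↔R1
pivot(0,0)=1: scale R0 → (1, 0, 1, 4)
  clear (2,0): R2 −= (4)R0 → (0, 0, 3, 2)
pivot(1,1)=1: scale R1 → (0, 1, 3, 0)
pivot(2,2)=3: scale R2 → (0, 0, 1, 4)
  clear (0,2): R0 −= (1)R2 → (1, 0, 0, 0)
  clear (1,2): R1 −= (3)R2 → (0, 1, 0, 3)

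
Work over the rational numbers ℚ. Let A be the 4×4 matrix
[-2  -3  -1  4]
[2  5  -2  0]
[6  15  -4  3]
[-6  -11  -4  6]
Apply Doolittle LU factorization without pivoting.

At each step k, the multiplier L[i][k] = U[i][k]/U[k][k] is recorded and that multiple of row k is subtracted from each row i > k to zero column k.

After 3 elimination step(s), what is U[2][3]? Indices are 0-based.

U[2][3] = 3

k=0: U[0][0]=-2
  eliminate (1,0): mult=-1, new row 1: (0, 2, -3, 4); set L[1][0]=-1
  eliminate (2,0): mult=-3, new row 2: (0, 6, -7, 15); set L[2][0]=-3
  eliminate (3,0): mult=3, new row 3: (0, -2, -1, -6); set L[3][0]=3
k=1: U[1][1]=2
  eliminate (2,1): mult=3, new row 2: (0, 0, 2, 3); set L[2][1]=3
  eliminate (3,1): mult=-1, new row 3: (0, 0, -4, -2); set L[3][1]=-1
k=2: U[2][2]=2
  eliminate (3,2): mult=-2, new row 3: (0, 0, 0, 4); set L[3][2]=-2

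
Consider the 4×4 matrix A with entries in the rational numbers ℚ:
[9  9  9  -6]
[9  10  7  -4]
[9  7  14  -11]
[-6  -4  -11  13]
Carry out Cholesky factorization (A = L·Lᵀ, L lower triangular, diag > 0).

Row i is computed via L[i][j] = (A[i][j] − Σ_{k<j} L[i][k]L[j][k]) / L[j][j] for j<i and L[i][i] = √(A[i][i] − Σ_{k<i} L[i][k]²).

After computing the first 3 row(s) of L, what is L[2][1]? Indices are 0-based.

L[2][1] = -2

Step 1: L[0][0] = √(9) = 3.
  L[1][0] = (9) / L[0][0] = 3.
Step 2: L[1][1] = √(1) = 1.
  L[2][0] = (9) / L[0][0] = 3.
  L[2][1] = (-2) / L[1][1] = -2.
Step 3: L[2][2] = √(1) = 1.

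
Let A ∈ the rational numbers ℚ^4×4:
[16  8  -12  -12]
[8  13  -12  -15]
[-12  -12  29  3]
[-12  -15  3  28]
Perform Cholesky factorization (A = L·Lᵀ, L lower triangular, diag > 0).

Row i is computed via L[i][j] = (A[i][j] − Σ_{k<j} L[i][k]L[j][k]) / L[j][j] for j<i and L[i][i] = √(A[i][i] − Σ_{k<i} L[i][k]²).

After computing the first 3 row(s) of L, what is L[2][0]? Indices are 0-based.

L[2][0] = -3

Step 1: L[0][0] = √(16) = 4.
  L[1][0] = (8) / L[0][0] = 2.
Step 2: L[1][1] = √(9) = 3.
  L[2][0] = (-12) / L[0][0] = -3.
  L[2][1] = (-6) / L[1][1] = -2.
Step 3: L[2][2] = √(16) = 4.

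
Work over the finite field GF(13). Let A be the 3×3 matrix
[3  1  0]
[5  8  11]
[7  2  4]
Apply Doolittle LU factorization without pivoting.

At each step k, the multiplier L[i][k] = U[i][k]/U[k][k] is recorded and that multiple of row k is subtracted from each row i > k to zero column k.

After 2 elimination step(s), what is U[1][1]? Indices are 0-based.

[col 0] pivot 3
  R1 -= 6*R0 → (0, 2, 11)  (L[1][0] := 6)
  R2 -= 11*R0 → (0, 4, 4)  (L[2][0] := 11)
[col 1] pivot 2
  R2 -= 2*R1 → (0, 0, 8)  (L[2][1] := 2)

U[1][1] = 2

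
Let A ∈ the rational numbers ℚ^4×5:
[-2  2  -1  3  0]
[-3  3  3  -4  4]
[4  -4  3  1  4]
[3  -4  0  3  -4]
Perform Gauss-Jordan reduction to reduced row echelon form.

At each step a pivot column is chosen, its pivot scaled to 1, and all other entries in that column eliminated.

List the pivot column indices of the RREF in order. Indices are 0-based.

pivot columns: 0, 1, 2, 3

[1] R0 /= -2  ⇒  (1, -1, 1/2, -3/2, 0)
     R1 -= -3·R0  ⇒  (0, 0, 9/2, -17/2, 4)
     R2 -= 4·R0  ⇒  (0, 0, 1, 7, 4)
     R3 -= 3·R0  ⇒  (0, -1, -3/2, 15/2, -4)
[2] R1 <-> R3
[2] R1 /= -1  ⇒  (0, 1, 3/2, -15/2, 4)
     R0 -= -1·R1  ⇒  (1, 0, 2, -9, 4)
[3] R2 /= 1  ⇒  (0, 0, 1, 7, 4)
     R0 -= 2·R2  ⇒  (1, 0, 0, -23, -4)
     R1 -= 3/2·R2  ⇒  (0, 1, 0, -18, -2)
     R3 -= 9/2·R2  ⇒  (0, 0, 0, -40, -14)
[4] R3 /= -40  ⇒  (0, 0, 0, 1, 7/20)
     R0 -= -23·R3  ⇒  (1, 0, 0, 0, 81/20)
     R1 -= -18·R3  ⇒  (0, 1, 0, 0, 43/10)
     R2 -= 7·R3  ⇒  (0, 0, 1, 0, 31/20)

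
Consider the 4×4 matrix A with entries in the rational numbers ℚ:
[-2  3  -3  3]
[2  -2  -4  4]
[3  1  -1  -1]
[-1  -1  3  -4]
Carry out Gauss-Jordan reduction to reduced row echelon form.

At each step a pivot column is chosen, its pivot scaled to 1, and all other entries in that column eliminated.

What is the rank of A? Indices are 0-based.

step 1: normalize row 0 (÷-2) = (1, -3/2, 3/2, -3/2)
  row 1: subtract 2×row0 = (0, 1, -7, 7)
  row 2: subtract 3×row0 = (0, 11/2, -11/2, 7/2)
  row 3: subtract -1×row0 = (0, -5/2, 9/2, -11/2)
step 2: normalize row 1 (÷1) = (0, 1, -7, 7)
  row 0: subtract -3/2×row1 = (1, 0, -9, 9)
  row 2: subtract 11/2×row1 = (0, 0, 33, -35)
  row 3: subtract -5/2×row1 = (0, 0, -13, 12)
step 3: normalize row 2 (÷33) = (0, 0, 1, -35/33)
  row 0: subtract -9×row2 = (1, 0, 0, -6/11)
  row 1: subtract -7×row2 = (0, 1, 0, -14/33)
  row 3: subtract -13×row2 = (0, 0, 0, -59/33)
step 4: normalize row 3 (÷-59/33) = (0, 0, 0, 1)
  row 0: subtract -6/11×row3 = (1, 0, 0, 0)
  row 1: subtract -14/33×row3 = (0, 1, 0, 0)
  row 2: subtract -35/33×row3 = (0, 0, 1, 0)

rank = 4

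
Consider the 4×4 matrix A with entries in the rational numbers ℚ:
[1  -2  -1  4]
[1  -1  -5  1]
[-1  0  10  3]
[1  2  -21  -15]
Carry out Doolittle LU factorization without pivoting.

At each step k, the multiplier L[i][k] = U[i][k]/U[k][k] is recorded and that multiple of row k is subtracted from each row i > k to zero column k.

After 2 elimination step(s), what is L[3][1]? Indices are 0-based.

k=0: U[0][0]=1
  eliminate (1,0): mult=1, new row 1: (0, 1, -4, -3); set L[1][0]=1
  eliminate (2,0): mult=-1, new row 2: (0, -2, 9, 7); set L[2][0]=-1
  eliminate (3,0): mult=1, new row 3: (0, 4, -20, -19); set L[3][0]=1
k=1: U[1][1]=1
  eliminate (2,1): mult=-2, new row 2: (0, 0, 1, 1); set L[2][1]=-2
  eliminate (3,1): mult=4, new row 3: (0, 0, -4, -7); set L[3][1]=4

L[3][1] = 4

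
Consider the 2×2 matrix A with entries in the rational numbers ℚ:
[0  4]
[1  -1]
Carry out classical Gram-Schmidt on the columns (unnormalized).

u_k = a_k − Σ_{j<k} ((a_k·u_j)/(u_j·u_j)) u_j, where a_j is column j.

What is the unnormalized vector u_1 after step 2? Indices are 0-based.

Step 1: u_0 = a_0 = (0, 1).
Step 2: u_1 = a_1 − (-1)·u_0 = (4, 0).

u_1 = (4, 0)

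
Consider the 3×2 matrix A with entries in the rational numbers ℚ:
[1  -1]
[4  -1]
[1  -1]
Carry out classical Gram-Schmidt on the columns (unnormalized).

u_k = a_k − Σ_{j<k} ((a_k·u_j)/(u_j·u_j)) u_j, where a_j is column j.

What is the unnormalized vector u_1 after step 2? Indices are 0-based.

Step 1: u_0 = a_0 = (1, 4, 1).
Step 2: u_1 = a_1 − (-1/3)·u_0 = (-2/3, 1/3, -2/3).

u_1 = (-2/3, 1/3, -2/3)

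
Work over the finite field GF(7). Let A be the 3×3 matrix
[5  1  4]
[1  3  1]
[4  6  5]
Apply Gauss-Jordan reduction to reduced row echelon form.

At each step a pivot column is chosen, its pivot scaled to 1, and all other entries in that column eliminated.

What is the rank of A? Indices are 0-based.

step 1: normalize row 0 (÷5) = (1, 3, 5)
  row 1: subtract 1×row0 = (0, 0, 3)
  row 2: subtract 4×row0 = (0, 1, 6)
step 2: exchange rows 1,2
step 2: normalize row 1 (÷1) = (0, 1, 6)
  row 0: subtract 3×row1 = (1, 0, 1)
step 3: normalize row 2 (÷3) = (0, 0, 1)
  row 0: subtract 1×row2 = (1, 0, 0)
  row 1: subtract 6×row2 = (0, 1, 0)

rank = 3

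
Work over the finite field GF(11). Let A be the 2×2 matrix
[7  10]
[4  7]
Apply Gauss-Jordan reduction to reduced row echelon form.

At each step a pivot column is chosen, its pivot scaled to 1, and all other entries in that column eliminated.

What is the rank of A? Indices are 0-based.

rank = 2

pivot(0,0)=7: scale R0 → (1, 3)
  clear (1,0): R1 −= (4)R0 → (0, 6)
pivot(1,1)=6: scale R1 → (0, 1)
  clear (0,1): R0 −= (3)R1 → (1, 0)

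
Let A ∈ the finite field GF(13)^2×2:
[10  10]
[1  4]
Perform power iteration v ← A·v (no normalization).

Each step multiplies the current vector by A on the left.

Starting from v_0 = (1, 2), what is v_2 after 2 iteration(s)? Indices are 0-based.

v_2 = (0, 1)

v_0 = (1, 2).
v_1 = A·v_0 = (4, 9).
v_2 = A·v_1 = (0, 1).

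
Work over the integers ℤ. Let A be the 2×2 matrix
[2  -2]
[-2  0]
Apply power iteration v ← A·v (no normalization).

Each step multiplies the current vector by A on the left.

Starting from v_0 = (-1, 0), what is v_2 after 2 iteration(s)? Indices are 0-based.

v_0 = (-1, 0).
v_1 = A·v_0 = (-2, 2).
v_2 = A·v_1 = (-8, 4).

v_2 = (-8, 4)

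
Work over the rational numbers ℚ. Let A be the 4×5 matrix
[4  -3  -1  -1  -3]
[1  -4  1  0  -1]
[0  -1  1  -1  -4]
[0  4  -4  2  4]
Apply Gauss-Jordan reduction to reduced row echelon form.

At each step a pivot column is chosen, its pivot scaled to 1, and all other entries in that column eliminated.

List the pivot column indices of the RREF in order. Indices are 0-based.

pivot columns: 0, 1, 2, 3

step 1: normalize row 0 (÷4) = (1, -3/4, -1/4, -1/4, -3/4)
  row 1: subtract 1×row0 = (0, -13/4, 5/4, 1/4, -1/4)
step 2: normalize row 1 (÷-13/4) = (0, 1, -5/13, -1/13, 1/13)
  row 0: subtract -3/4×row1 = (1, 0, -7/13, -4/13, -9/13)
  row 2: subtract -1×row1 = (0, 0, 8/13, -14/13, -51/13)
  row 3: subtract 4×row1 = (0, 0, -32/13, 30/13, 48/13)
step 3: normalize row 2 (÷8/13) = (0, 0, 1, -7/4, -51/8)
  row 0: subtract -7/13×row2 = (1, 0, 0, -5/4, -33/8)
  row 1: subtract -5/13×row2 = (0, 1, 0, -3/4, -19/8)
  row 3: subtract -32/13×row2 = (0, 0, 0, -2, -12)
step 4: normalize row 3 (÷-2) = (0, 0, 0, 1, 6)
  row 0: subtract -5/4×row3 = (1, 0, 0, 0, 27/8)
  row 1: subtract -3/4×row3 = (0, 1, 0, 0, 17/8)
  row 2: subtract -7/4×row3 = (0, 0, 1, 0, 33/8)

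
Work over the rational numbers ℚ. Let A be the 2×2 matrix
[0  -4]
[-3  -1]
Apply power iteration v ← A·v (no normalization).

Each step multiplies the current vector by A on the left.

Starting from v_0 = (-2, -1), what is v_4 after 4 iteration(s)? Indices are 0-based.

v_4 = (-412, -331)

v_0 = (-2, -1).
v_1 = A·v_0 = (4, 7).
v_2 = A·v_1 = (-28, -19).
v_3 = A·v_2 = (76, 103).
v_4 = A·v_3 = (-412, -331).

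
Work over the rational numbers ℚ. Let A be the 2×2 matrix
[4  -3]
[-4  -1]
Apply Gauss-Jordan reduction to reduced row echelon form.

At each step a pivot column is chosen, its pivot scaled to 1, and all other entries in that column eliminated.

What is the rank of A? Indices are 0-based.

step 1: normalize row 0 (÷4) = (1, -3/4)
  row 1: subtract -4×row0 = (0, -4)
step 2: normalize row 1 (÷-4) = (0, 1)
  row 0: subtract -3/4×row1 = (1, 0)

rank = 2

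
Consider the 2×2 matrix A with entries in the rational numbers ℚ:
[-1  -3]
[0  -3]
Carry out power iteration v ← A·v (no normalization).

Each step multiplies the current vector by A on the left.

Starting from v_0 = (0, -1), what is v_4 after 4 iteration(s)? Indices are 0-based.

v_4 = (-120, -81)

v_0 = (0, -1).
v_1 = A·v_0 = (3, 3).
v_2 = A·v_1 = (-12, -9).
v_3 = A·v_2 = (39, 27).
v_4 = A·v_3 = (-120, -81).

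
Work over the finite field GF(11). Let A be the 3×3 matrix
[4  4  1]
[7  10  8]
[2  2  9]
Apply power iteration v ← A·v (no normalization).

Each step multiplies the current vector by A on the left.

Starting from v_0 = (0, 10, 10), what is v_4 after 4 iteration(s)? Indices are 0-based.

v_4 = (5, 1, 4)

v_0 = (0, 10, 10).
v_1 = A·v_0 = (6, 4, 0).
v_2 = A·v_1 = (7, 5, 9).
v_3 = A·v_2 = (2, 6, 6).
v_4 = A·v_3 = (5, 1, 4).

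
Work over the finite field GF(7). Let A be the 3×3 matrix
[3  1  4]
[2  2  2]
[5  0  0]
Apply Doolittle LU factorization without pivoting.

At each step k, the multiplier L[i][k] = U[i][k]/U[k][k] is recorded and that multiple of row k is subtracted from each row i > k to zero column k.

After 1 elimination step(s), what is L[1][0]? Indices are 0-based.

Step 1: pivot at (0,0) is 3.
  row1 ← row1 − (3)·row0  ⇒  L[1][0]=3, U row1=(0, 6, 4)
  row2 ← row2 − (4)·row0  ⇒  L[2][0]=4, U row2=(0, 3, 5)

L[1][0] = 3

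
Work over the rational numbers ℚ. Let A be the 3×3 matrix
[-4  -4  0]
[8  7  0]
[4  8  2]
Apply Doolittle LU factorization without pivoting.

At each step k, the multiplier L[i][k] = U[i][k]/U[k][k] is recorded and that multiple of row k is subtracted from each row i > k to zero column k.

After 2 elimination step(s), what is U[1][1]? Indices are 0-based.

Step 1: pivot at (0,0) is -4.
  row1 ← row1 − (-2)·row0  ⇒  L[1][0]=-2, U row1=(0, -1, 0)
  row2 ← row2 − (-1)·row0  ⇒  L[2][0]=-1, U row2=(0, 4, 2)
Step 2: pivot at (1,1) is -1.
  row2 ← row2 − (-4)·row1  ⇒  L[2][1]=-4, U row2=(0, 0, 2)

U[1][1] = -1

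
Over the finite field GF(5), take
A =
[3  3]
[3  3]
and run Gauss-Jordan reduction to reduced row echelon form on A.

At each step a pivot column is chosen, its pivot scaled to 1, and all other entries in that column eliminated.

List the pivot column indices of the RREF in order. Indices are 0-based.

pivot columns: 0

step 1: normalize row 0 (÷3) = (1, 1)
  row 1: subtract 3×row0 = (0, 0)
skip col 1 (zero from row 1)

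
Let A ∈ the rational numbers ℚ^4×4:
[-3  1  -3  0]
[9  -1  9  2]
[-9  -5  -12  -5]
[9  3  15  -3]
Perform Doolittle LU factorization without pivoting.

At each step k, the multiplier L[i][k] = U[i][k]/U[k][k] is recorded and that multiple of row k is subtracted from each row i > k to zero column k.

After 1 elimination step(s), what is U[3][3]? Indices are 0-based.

Step 1: pivot at (0,0) is -3.
  row1 ← row1 − (-3)·row0  ⇒  L[1][0]=-3, U row1=(0, 2, 0, 2)
  row2 ← row2 − (3)·row0  ⇒  L[2][0]=3, U row2=(0, -8, -3, -5)
  row3 ← row3 − (-3)·row0  ⇒  L[3][0]=-3, U row3=(0, 6, 6, -3)

U[3][3] = -3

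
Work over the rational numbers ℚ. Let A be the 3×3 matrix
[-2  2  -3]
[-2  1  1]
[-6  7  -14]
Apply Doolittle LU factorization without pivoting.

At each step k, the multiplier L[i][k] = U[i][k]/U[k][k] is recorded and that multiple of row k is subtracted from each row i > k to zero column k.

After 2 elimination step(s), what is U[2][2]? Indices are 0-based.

k=0: U[0][0]=-2
  eliminate (1,0): mult=1, new row 1: (0, -1, 4); set L[1][0]=1
  eliminate (2,0): mult=3, new row 2: (0, 1, -5); set L[2][0]=3
k=1: U[1][1]=-1
  eliminate (2,1): mult=-1, new row 2: (0, 0, -1); set L[2][1]=-1

U[2][2] = -1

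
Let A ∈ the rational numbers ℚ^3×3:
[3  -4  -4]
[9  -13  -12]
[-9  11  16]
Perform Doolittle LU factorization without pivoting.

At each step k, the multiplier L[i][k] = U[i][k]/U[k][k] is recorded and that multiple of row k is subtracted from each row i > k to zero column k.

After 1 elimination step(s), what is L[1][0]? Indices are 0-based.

[col 0] pivot 3
  R1 -= 3*R0 → (0, -1, 0)  (L[1][0] := 3)
  R2 -= -3*R0 → (0, -1, 4)  (L[2][0] := -3)

L[1][0] = 3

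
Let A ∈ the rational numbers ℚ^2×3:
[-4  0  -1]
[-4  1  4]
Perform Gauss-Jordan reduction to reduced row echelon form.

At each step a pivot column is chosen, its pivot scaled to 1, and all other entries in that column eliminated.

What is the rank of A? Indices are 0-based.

rank = 2

step 1: normalize row 0 (÷-4) = (1, 0, 1/4)
  row 1: subtract -4×row0 = (0, 1, 5)
step 2: normalize row 1 (÷1) = (0, 1, 5)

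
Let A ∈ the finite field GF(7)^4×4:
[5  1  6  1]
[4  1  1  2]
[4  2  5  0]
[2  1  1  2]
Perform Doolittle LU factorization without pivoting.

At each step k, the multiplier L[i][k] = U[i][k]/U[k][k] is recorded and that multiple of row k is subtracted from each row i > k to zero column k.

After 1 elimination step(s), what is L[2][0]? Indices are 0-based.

L[2][0] = 5

Step 1: pivot at (0,0) is 5.
  row1 ← row1 − (5)·row0  ⇒  L[1][0]=5, U row1=(0, 3, 6, 4)
  row2 ← row2 − (5)·row0  ⇒  L[2][0]=5, U row2=(0, 4, 3, 2)
  row3 ← row3 − (6)·row0  ⇒  L[3][0]=6, U row3=(0, 2, 0, 3)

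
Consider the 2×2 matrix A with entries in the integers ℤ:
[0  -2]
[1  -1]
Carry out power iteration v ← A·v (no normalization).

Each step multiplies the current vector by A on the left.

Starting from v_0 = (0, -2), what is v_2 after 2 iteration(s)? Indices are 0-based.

v_2 = (-4, 2)

v_0 = (0, -2).
v_1 = A·v_0 = (4, 2).
v_2 = A·v_1 = (-4, 2).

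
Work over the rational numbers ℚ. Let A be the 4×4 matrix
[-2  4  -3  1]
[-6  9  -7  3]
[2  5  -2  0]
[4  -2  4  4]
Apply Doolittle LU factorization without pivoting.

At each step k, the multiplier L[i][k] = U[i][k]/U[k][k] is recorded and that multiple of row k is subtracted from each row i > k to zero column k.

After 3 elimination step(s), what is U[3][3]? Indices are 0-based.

[col 0] pivot -2
  R1 -= 3*R0 → (0, -3, 2, 0)  (L[1][0] := 3)
  R2 -= -1*R0 → (0, 9, -5, 1)  (L[2][0] := -1)
  R3 -= -2*R0 → (0, 6, -2, 6)  (L[3][0] := -2)
[col 1] pivot -3
  R2 -= -3*R1 → (0, 0, 1, 1)  (L[2][1] := -3)
  R3 -= -2*R1 → (0, 0, 2, 6)  (L[3][1] := -2)
[col 2] pivot 1
  R3 -= 2*R2 → (0, 0, 0, 4)  (L[3][2] := 2)

U[3][3] = 4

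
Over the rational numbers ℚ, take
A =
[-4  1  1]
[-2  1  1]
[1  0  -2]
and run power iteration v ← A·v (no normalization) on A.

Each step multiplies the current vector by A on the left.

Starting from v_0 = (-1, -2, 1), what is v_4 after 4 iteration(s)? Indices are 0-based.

v_0 = (-1, -2, 1).
v_1 = A·v_0 = (3, 1, -3).
v_2 = A·v_1 = (-14, -8, 9).
v_3 = A·v_2 = (57, 29, -32).
v_4 = A·v_3 = (-231, -117, 121).

v_4 = (-231, -117, 121)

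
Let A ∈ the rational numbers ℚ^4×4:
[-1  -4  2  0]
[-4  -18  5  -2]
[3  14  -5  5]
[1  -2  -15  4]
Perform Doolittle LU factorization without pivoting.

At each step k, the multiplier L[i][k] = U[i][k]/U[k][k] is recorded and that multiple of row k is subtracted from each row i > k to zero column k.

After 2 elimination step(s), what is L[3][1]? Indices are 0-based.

[col 0] pivot -1
  R1 -= 4*R0 → (0, -2, -3, -2)  (L[1][0] := 4)
  R2 -= -3*R0 → (0, 2, 1, 5)  (L[2][0] := -3)
  R3 -= -1*R0 → (0, -6, -13, 4)  (L[3][0] := -1)
[col 1] pivot -2
  R2 -= -1*R1 → (0, 0, -2, 3)  (L[2][1] := -1)
  R3 -= 3*R1 → (0, 0, -4, 10)  (L[3][1] := 3)

L[3][1] = 3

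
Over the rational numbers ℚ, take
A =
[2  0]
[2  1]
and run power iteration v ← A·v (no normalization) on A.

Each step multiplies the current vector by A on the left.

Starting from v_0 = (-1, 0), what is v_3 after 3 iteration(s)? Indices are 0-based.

v_3 = (-8, -14)

v_0 = (-1, 0).
v_1 = A·v_0 = (-2, -2).
v_2 = A·v_1 = (-4, -6).
v_3 = A·v_2 = (-8, -14).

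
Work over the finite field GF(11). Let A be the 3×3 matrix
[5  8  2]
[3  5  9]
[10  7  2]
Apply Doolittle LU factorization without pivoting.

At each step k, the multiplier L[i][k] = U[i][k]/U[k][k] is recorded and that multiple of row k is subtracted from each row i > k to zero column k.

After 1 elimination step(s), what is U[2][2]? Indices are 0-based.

U[2][2] = 9

k=0: U[0][0]=5
  eliminate (1,0): mult=5, new row 1: (0, 9, 10); set L[1][0]=5
  eliminate (2,0): mult=2, new row 2: (0, 2, 9); set L[2][0]=2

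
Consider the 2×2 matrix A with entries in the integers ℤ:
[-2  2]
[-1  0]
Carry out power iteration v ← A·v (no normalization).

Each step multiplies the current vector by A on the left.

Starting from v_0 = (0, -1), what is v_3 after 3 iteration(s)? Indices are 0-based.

v_0 = (0, -1).
v_1 = A·v_0 = (-2, 0).
v_2 = A·v_1 = (4, 2).
v_3 = A·v_2 = (-4, -4).

v_3 = (-4, -4)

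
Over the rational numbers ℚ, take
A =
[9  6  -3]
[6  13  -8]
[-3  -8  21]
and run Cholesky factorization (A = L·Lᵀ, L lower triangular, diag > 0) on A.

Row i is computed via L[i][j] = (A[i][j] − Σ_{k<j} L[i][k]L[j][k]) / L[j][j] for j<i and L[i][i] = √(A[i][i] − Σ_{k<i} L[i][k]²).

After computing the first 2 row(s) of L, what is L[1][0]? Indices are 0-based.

Step 1: L[0][0] = √(9) = 3.
  L[1][0] = (6) / L[0][0] = 2.
Step 2: L[1][1] = √(9) = 3.

L[1][0] = 2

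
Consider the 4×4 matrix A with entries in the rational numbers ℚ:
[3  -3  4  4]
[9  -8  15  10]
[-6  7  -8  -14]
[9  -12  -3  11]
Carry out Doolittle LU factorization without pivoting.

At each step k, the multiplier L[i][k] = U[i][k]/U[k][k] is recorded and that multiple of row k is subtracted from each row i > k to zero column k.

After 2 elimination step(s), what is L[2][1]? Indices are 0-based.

L[2][1] = 1

k=0: U[0][0]=3
  eliminate (1,0): mult=3, new row 1: (0, 1, 3, -2); set L[1][0]=3
  eliminate (2,0): mult=-2, new row 2: (0, 1, 0, -6); set L[2][0]=-2
  eliminate (3,0): mult=3, new row 3: (0, -3, -15, -1); set L[3][0]=3
k=1: U[1][1]=1
  eliminate (2,1): mult=1, new row 2: (0, 0, -3, -4); set L[2][1]=1
  eliminate (3,1): mult=-3, new row 3: (0, 0, -6, -7); set L[3][1]=-3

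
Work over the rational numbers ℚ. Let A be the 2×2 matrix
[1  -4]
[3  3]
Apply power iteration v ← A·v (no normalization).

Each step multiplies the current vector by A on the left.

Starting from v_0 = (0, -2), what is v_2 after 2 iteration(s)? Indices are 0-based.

v_2 = (32, 6)

v_0 = (0, -2).
v_1 = A·v_0 = (8, -6).
v_2 = A·v_1 = (32, 6).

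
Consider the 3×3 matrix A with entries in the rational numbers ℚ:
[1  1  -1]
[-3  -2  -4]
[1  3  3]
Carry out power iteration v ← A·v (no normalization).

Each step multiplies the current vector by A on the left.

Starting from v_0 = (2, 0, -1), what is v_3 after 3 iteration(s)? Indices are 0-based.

v_3 = (7, 20, -19)

v_0 = (2, 0, -1).
v_1 = A·v_0 = (3, -2, -1).
v_2 = A·v_1 = (2, -1, -6).
v_3 = A·v_2 = (7, 20, -19).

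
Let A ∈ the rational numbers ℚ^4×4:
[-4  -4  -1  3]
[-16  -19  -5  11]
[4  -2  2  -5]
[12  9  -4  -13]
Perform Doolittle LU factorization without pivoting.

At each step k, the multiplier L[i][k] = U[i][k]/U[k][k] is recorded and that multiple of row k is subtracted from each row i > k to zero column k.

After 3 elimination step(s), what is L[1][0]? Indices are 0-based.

L[1][0] = 4

[col 0] pivot -4
  R1 -= 4*R0 → (0, -3, -1, -1)  (L[1][0] := 4)
  R2 -= -1*R0 → (0, -6, 1, -2)  (L[2][0] := -1)
  R3 -= -3*R0 → (0, -3, -7, -4)  (L[3][0] := -3)
[col 1] pivot -3
  R2 -= 2*R1 → (0, 0, 3, 0)  (L[2][1] := 2)
  R3 -= 1*R1 → (0, 0, -6, -3)  (L[3][1] := 1)
[col 2] pivot 3
  R3 -= -2*R2 → (0, 0, 0, -3)  (L[3][2] := -2)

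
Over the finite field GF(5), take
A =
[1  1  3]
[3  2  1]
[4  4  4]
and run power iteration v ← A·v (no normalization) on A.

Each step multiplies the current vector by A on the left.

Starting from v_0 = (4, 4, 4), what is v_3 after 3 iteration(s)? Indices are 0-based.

v_3 = (3, 4, 3)

v_0 = (4, 4, 4).
v_1 = A·v_0 = (0, 4, 3).
v_2 = A·v_1 = (3, 1, 3).
v_3 = A·v_2 = (3, 4, 3).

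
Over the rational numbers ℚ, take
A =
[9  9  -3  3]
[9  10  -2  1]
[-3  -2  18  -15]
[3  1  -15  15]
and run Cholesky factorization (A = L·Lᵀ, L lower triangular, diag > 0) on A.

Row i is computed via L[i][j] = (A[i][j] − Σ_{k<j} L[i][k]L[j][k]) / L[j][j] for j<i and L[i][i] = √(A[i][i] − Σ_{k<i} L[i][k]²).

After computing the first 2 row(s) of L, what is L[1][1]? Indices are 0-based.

Step 1: L[0][0] = √(9) = 3.
  L[1][0] = (9) / L[0][0] = 3.
Step 2: L[1][1] = √(1) = 1.

L[1][1] = 1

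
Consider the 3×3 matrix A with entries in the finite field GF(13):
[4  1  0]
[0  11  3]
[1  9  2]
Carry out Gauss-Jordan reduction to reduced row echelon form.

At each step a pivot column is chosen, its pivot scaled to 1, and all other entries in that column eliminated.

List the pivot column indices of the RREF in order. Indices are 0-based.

pivot columns: 0, 1, 2

[1] R0 /= 4  ⇒  (1, 10, 0)
     R2 -= 1·R0  ⇒  (0, 12, 2)
[2] R1 /= 11  ⇒  (0, 1, 5)
     R0 -= 10·R1  ⇒  (1, 0, 2)
     R2 -= 12·R1  ⇒  (0, 0, 7)
[3] R2 /= 7  ⇒  (0, 0, 1)
     R0 -= 2·R2  ⇒  (1, 0, 0)
     R1 -= 5·R2  ⇒  (0, 1, 0)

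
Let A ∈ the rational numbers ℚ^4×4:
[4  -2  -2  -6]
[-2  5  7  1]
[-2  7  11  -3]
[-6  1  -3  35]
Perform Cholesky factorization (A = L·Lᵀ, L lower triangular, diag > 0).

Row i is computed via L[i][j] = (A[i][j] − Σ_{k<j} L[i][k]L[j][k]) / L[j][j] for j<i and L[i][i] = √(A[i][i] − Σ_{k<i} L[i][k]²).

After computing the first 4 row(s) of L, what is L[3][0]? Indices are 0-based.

Step 1: L[0][0] = √(4) = 2.
  L[1][0] = (-2) / L[0][0] = -1.
Step 2: L[1][1] = √(4) = 2.
  L[2][0] = (-2) / L[0][0] = -1.
  L[2][1] = (6) / L[1][1] = 3.
Step 3: L[2][2] = √(1) = 1.
  L[3][0] = (-6) / L[0][0] = -3.
  L[3][1] = (-2) / L[1][1] = -1.
  L[3][2] = (-3) / L[2][2] = -3.
Step 4: L[3][3] = √(16) = 4.

L[3][0] = -3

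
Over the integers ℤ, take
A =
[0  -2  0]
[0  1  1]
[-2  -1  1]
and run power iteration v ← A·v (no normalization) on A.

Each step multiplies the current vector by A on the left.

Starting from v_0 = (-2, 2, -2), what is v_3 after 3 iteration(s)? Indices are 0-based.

v_3 = (0, 8, 8)

v_0 = (-2, 2, -2).
v_1 = A·v_0 = (-4, 0, 0).
v_2 = A·v_1 = (0, 0, 8).
v_3 = A·v_2 = (0, 8, 8).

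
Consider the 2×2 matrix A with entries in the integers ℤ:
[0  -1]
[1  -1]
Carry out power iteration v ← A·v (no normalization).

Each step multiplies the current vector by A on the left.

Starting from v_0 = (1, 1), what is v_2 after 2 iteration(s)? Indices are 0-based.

v_2 = (0, -1)

v_0 = (1, 1).
v_1 = A·v_0 = (-1, 0).
v_2 = A·v_1 = (0, -1).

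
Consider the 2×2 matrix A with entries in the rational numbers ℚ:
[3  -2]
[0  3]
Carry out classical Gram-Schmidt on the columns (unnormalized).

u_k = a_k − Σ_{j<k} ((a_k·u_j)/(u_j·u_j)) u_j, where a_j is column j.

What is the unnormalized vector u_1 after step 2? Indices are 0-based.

u_1 = (0, 3)

Step 1: u_0 = a_0 = (3, 0).
Step 2: u_1 = a_1 − (-2/3)·u_0 = (0, 3).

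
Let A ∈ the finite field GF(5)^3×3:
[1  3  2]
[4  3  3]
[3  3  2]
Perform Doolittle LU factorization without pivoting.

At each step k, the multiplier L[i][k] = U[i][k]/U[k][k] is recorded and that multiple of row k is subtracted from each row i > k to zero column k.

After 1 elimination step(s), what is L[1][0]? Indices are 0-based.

L[1][0] = 4

k=0: U[0][0]=1
  eliminate (1,0): mult=4, new row 1: (0, 1, 0); set L[1][0]=4
  eliminate (2,0): mult=3, new row 2: (0, 4, 1); set L[2][0]=3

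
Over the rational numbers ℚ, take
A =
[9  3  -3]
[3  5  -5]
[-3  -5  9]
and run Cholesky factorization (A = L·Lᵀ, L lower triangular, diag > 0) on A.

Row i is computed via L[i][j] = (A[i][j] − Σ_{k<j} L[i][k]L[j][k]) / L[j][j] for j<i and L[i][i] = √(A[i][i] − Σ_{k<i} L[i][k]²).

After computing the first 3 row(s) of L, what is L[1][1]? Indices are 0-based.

L[1][1] = 2

Step 1: L[0][0] = √(9) = 3.
  L[1][0] = (3) / L[0][0] = 1.
Step 2: L[1][1] = √(4) = 2.
  L[2][0] = (-3) / L[0][0] = -1.
  L[2][1] = (-4) / L[1][1] = -2.
Step 3: L[2][2] = √(4) = 2.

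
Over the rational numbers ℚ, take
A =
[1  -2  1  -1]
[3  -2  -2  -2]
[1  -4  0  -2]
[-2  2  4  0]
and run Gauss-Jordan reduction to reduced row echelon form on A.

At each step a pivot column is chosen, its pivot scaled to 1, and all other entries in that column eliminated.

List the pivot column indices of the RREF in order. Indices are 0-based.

[1] R0 /= 1  ⇒  (1, -2, 1, -1)
     R1 -= 3·R0  ⇒  (0, 4, -5, 1)
     R2 -= 1·R0  ⇒  (0, -2, -1, -1)
     R3 -= -2·R0  ⇒  (0, -2, 6, -2)
[2] R1 /= 4  ⇒  (0, 1, -5/4, 1/4)
     R0 -= -2·R1  ⇒  (1, 0, -3/2, -1/2)
     R2 -= -2·R1  ⇒  (0, 0, -7/2, -1/2)
     R3 -= -2·R1  ⇒  (0, 0, 7/2, -3/2)
[3] R2 /= -7/2  ⇒  (0, 0, 1, 1/7)
     R0 -= -3/2·R2  ⇒  (1, 0, 0, -2/7)
     R1 -= -5/4·R2  ⇒  (0, 1, 0, 3/7)
     R3 -= 7/2·R2  ⇒  (0, 0, 0, -2)
[4] R3 /= -2  ⇒  (0, 0, 0, 1)
     R0 -= -2/7·R3  ⇒  (1, 0, 0, 0)
     R1 -= 3/7·R3  ⇒  (0, 1, 0, 0)
     R2 -= 1/7·R3  ⇒  (0, 0, 1, 0)

pivot columns: 0, 1, 2, 3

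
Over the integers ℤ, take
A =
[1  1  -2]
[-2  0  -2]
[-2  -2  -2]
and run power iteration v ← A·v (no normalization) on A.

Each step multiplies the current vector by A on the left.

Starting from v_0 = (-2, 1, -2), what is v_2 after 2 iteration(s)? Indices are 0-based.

v_2 = (-1, -18, -34)

v_0 = (-2, 1, -2).
v_1 = A·v_0 = (3, 8, 6).
v_2 = A·v_1 = (-1, -18, -34).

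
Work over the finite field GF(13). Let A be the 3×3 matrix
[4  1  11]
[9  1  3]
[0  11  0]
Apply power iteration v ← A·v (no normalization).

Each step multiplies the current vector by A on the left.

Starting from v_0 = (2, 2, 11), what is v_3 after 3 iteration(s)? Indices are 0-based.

v_3 = (2, 5, 4)

v_0 = (2, 2, 11).
v_1 = A·v_0 = (1, 1, 9).
v_2 = A·v_1 = (0, 11, 11).
v_3 = A·v_2 = (2, 5, 4).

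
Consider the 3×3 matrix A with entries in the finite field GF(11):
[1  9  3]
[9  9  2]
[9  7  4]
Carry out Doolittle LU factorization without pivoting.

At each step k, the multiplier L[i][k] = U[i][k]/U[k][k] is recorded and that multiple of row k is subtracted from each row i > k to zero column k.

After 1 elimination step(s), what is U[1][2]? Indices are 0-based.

U[1][2] = 8

k=0: U[0][0]=1
  eliminate (1,0): mult=9, new row 1: (0, 5, 8); set L[1][0]=9
  eliminate (2,0): mult=9, new row 2: (0, 3, 10); set L[2][0]=9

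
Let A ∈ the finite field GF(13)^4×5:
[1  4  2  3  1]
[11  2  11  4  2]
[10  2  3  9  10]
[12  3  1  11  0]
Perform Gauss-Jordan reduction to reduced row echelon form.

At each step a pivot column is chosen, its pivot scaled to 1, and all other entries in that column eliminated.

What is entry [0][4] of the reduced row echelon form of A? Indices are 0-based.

step 1: normalize row 0 (÷1) = (1, 4, 2, 3, 1)
  row 1: subtract 11×row0 = (0, 10, 2, 10, 4)
  row 2: subtract 10×row0 = (0, 1, 9, 5, 0)
  row 3: subtract 12×row0 = (0, 7, 3, 1, 1)
step 2: normalize row 1 (÷10) = (0, 1, 8, 1, 3)
  row 0: subtract 4×row1 = (1, 0, 9, 12, 2)
  row 2: subtract 1×row1 = (0, 0, 1, 4, 10)
  row 3: subtract 7×row1 = (0, 0, 12, 7, 6)
step 3: normalize row 2 (÷1) = (0, 0, 1, 4, 10)
  row 0: subtract 9×row2 = (1, 0, 0, 2, 3)
  row 1: subtract 8×row2 = (0, 1, 0, 8, 1)
  row 3: subtract 12×row2 = (0, 0, 0, 11, 3)
step 4: normalize row 3 (÷11) = (0, 0, 0, 1, 5)
  row 0: subtract 2×row3 = (1, 0, 0, 0, 6)
  row 1: subtract 8×row3 = (0, 1, 0, 0, 0)
  row 2: subtract 4×row3 = (0, 0, 1, 0, 3)

M[0][4] = 6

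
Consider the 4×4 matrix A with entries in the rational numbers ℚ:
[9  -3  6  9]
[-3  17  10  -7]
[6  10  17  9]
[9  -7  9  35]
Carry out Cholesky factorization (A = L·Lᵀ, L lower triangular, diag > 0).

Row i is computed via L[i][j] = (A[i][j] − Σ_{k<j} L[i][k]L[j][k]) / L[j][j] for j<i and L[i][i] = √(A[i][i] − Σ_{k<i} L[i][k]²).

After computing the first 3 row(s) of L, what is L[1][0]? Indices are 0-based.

Step 1: L[0][0] = √(9) = 3.
  L[1][0] = (-3) / L[0][0] = -1.
Step 2: L[1][1] = √(16) = 4.
  L[2][0] = (6) / L[0][0] = 2.
  L[2][1] = (12) / L[1][1] = 3.
Step 3: L[2][2] = √(4) = 2.

L[1][0] = -1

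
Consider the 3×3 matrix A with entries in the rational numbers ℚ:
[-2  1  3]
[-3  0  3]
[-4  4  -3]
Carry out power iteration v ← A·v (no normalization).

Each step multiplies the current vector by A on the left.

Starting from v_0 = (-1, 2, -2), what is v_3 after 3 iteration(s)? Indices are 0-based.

v_0 = (-1, 2, -2).
v_1 = A·v_0 = (-2, -3, 18).
v_2 = A·v_1 = (55, 60, -58).
v_3 = A·v_2 = (-224, -339, 194).

v_3 = (-224, -339, 194)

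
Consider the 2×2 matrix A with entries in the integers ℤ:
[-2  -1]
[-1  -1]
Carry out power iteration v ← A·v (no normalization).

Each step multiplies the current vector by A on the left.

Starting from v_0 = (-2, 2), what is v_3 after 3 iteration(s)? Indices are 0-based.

v_3 = (10, 6)

v_0 = (-2, 2).
v_1 = A·v_0 = (2, 0).
v_2 = A·v_1 = (-4, -2).
v_3 = A·v_2 = (10, 6).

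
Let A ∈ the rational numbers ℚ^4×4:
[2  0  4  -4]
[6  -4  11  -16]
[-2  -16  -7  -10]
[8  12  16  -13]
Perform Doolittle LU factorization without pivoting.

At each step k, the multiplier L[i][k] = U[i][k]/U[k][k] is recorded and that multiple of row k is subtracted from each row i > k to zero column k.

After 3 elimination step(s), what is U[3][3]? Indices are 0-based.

U[3][3] = -3

[col 0] pivot 2
  R1 -= 3*R0 → (0, -4, -1, -4)  (L[1][0] := 3)
  R2 -= -1*R0 → (0, -16, -3, -14)  (L[2][0] := -1)
  R3 -= 4*R0 → (0, 12, 0, 3)  (L[3][0] := 4)
[col 1] pivot -4
  R2 -= 4*R1 → (0, 0, 1, 2)  (L[2][1] := 4)
  R3 -= -3*R1 → (0, 0, -3, -9)  (L[3][1] := -3)
[col 2] pivot 1
  R3 -= -3*R2 → (0, 0, 0, -3)  (L[3][2] := -3)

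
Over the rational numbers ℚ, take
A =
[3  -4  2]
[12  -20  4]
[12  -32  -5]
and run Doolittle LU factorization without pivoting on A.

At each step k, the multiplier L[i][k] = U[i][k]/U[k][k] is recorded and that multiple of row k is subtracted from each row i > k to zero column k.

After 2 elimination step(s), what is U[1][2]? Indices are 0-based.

[col 0] pivot 3
  R1 -= 4*R0 → (0, -4, -4)  (L[1][0] := 4)
  R2 -= 4*R0 → (0, -16, -13)  (L[2][0] := 4)
[col 1] pivot -4
  R2 -= 4*R1 → (0, 0, 3)  (L[2][1] := 4)

U[1][2] = -4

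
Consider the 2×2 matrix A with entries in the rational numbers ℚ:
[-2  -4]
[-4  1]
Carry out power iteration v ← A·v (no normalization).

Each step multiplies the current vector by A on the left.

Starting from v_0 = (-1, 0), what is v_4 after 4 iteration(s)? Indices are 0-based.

v_4 = (-416, -148)

v_0 = (-1, 0).
v_1 = A·v_0 = (2, 4).
v_2 = A·v_1 = (-20, -4).
v_3 = A·v_2 = (56, 76).
v_4 = A·v_3 = (-416, -148).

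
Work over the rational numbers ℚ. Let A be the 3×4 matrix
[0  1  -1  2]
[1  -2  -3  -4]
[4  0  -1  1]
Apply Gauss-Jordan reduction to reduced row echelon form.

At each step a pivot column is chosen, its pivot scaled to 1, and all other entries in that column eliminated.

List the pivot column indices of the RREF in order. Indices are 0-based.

pivot columns: 0, 1, 2

[1] R0 <-> R1
[1] R0 /= 1  ⇒  (1, -2, -3, -4)
     R2 -= 4·R0  ⇒  (0, 8, 11, 17)
[2] R1 /= 1  ⇒  (0, 1, -1, 2)
     R0 -= -2·R1  ⇒  (1, 0, -5, 0)
     R2 -= 8·R1  ⇒  (0, 0, 19, 1)
[3] R2 /= 19  ⇒  (0, 0, 1, 1/19)
     R0 -= -5·R2  ⇒  (1, 0, 0, 5/19)
     R1 -= -1·R2  ⇒  (0, 1, 0, 39/19)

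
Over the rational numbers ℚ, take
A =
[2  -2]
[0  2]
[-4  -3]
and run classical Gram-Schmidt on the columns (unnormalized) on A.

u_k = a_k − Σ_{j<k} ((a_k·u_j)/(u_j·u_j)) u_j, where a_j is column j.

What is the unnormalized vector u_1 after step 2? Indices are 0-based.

Step 1: u_0 = a_0 = (2, 0, -4).
Step 2: u_1 = a_1 − (2/5)·u_0 = (-14/5, 2, -7/5).

u_1 = (-14/5, 2, -7/5)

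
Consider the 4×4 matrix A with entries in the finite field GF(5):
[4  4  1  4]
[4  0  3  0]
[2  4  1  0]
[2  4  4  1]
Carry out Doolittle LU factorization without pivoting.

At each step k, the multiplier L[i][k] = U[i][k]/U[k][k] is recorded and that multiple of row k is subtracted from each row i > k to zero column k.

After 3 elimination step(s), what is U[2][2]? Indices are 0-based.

[col 0] pivot 4
  R1 -= 1*R0 → (0, 1, 2, 1)  (L[1][0] := 1)
  R2 -= 3*R0 → (0, 2, 3, 3)  (L[2][0] := 3)
  R3 -= 3*R0 → (0, 2, 1, 4)  (L[3][0] := 3)
[col 1] pivot 1
  R2 -= 2*R1 → (0, 0, 4, 1)  (L[2][1] := 2)
  R3 -= 2*R1 → (0, 0, 2, 2)  (L[3][1] := 2)
[col 2] pivot 4
  R3 -= 3*R2 → (0, 0, 0, 4)  (L[3][2] := 3)

U[2][2] = 4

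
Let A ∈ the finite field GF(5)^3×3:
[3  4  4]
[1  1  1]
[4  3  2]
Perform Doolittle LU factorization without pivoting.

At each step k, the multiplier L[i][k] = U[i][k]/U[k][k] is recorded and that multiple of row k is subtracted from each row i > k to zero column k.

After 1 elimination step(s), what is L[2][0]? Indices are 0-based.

k=0: U[0][0]=3
  eliminate (1,0): mult=2, new row 1: (0, 3, 3); set L[1][0]=2
  eliminate (2,0): mult=3, new row 2: (0, 1, 0); set L[2][0]=3

L[2][0] = 3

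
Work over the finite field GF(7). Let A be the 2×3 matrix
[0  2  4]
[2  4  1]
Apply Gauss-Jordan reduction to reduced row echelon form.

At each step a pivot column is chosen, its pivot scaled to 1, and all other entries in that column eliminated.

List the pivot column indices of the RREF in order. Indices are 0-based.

[1] R0 <-> R1
[1] R0 /= 2  ⇒  (1, 2, 4)
[2] R1 /= 2  ⇒  (0, 1, 2)
     R0 -= 2·R1  ⇒  (1, 0, 0)

pivot columns: 0, 1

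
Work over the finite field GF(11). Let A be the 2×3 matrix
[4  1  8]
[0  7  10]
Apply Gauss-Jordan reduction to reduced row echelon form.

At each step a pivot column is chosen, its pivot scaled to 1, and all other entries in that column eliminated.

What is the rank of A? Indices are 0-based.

pivot(0,0)=4: scale R0 → (1, 3, 2)
pivot(1,1)=7: scale R1 → (0, 1, 3)
  clear (0,1): R0 −= (3)R1 → (1, 0, 4)

rank = 2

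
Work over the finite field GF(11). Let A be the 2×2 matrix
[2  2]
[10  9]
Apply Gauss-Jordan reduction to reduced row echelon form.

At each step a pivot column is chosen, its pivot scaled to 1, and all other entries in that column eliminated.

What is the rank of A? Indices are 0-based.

rank = 2

pivot(0,0)=2: scale R0 → (1, 1)
  clear (1,0): R1 −= (10)R0 → (0, 10)
pivot(1,1)=10: scale R1 → (0, 1)
  clear (0,1): R0 −= (1)R1 → (1, 0)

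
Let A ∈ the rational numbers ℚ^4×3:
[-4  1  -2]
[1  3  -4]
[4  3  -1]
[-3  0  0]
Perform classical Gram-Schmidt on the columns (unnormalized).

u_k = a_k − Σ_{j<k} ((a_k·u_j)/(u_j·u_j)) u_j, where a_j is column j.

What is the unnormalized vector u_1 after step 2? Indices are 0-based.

u_1 = (43/21, 115/42, 41/21, 11/14)

Step 1: u_0 = a_0 = (-4, 1, 4, -3).
Step 2: u_1 = a_1 − (11/42)·u_0 = (43/21, 115/42, 41/21, 11/14).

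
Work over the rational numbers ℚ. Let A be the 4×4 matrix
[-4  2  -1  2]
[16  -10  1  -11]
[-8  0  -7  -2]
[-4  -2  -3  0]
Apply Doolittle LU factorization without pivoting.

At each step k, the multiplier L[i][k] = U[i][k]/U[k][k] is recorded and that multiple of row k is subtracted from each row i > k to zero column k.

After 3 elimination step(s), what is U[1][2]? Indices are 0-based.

Step 1: pivot at (0,0) is -4.
  row1 ← row1 − (-4)·row0  ⇒  L[1][0]=-4, U row1=(0, -2, -3, -3)
  row2 ← row2 − (2)·row0  ⇒  L[2][0]=2, U row2=(0, -4, -5, -6)
  row3 ← row3 − (1)·row0  ⇒  L[3][0]=1, U row3=(0, -4, -2, -2)
Step 2: pivot at (1,1) is -2.
  row2 ← row2 − (2)·row1  ⇒  L[2][1]=2, U row2=(0, 0, 1, 0)
  row3 ← row3 − (2)·row1  ⇒  L[3][1]=2, U row3=(0, 0, 4, 4)
Step 3: pivot at (2,2) is 1.
  row3 ← row3 − (4)·row2  ⇒  L[3][2]=4, U row3=(0, 0, 0, 4)

U[1][2] = -3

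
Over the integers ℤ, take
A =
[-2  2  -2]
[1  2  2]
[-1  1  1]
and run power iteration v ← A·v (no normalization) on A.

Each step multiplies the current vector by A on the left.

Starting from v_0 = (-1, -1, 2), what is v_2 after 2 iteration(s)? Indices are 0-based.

v_2 = (6, 2, 7)

v_0 = (-1, -1, 2).
v_1 = A·v_0 = (-4, 1, 2).
v_2 = A·v_1 = (6, 2, 7).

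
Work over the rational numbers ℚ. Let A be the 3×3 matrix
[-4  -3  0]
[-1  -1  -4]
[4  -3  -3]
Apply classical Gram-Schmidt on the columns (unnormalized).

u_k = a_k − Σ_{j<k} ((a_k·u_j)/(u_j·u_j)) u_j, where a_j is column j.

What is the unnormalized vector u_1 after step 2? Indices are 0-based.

Step 1: u_0 = a_0 = (-4, -1, 4).
Step 2: u_1 = a_1 − (1/33)·u_0 = (-95/33, -32/33, -103/33).

u_1 = (-95/33, -32/33, -103/33)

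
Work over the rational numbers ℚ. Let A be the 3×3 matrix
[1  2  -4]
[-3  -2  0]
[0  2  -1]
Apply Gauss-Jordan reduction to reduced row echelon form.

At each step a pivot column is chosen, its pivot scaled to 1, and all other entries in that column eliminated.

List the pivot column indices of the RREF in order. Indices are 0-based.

pivot(0,0)=1: scale R0 → (1, 2, -4)
  clear (1,0): R1 −= (-3)R0 → (0, 4, -12)
pivot(1,1)=4: scale R1 → (0, 1, -3)
  clear (0,1): R0 −= (2)R1 → (1, 0, 2)
  clear (2,1): R2 −= (2)R1 → (0, 0, 5)
pivot(2,2)=5: scale R2 → (0, 0, 1)
  clear (0,2): R0 −= (2)R2 → (1, 0, 0)
  clear (1,2): R1 −= (-3)R2 → (0, 1, 0)

pivot columns: 0, 1, 2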